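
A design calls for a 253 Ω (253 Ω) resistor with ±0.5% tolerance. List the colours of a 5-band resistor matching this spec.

253 Ω = 253 × 10^0.
2 → red
5 → green
3 → orange
Multiplier 10^0 → black.
±0.5% tolerance → green.

red, green, orange, black, green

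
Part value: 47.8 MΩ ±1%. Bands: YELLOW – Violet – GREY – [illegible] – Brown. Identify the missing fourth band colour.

green

47800000 Ω = 478 × 10^5.
The fourth band is the multiplier, 10^5, which is green.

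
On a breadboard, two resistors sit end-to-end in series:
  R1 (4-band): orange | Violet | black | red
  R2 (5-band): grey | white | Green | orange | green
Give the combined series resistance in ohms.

R1: orange, violet → 37; black ×1 → 37 Ω.
R2: grey, white, green → 895; orange ×10^3 → 895000 Ω.
Series: 37 + 895000 = 895037 Ω.

895037 Ω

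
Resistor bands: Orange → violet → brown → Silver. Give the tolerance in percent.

The last band, silver, is the tolerance band.
Silver corresponds to ±10%.

±10%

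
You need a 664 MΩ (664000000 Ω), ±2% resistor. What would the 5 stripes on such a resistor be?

664000000 Ω = 664 × 10^6.
6 → blue
6 → blue
4 → yellow
Multiplier 10^6 → blue.
±2% tolerance → red.

blue, blue, yellow, blue, red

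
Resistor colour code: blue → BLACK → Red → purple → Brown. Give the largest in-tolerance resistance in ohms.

6080200000 Ω

Blue → 6 (first significant figure)
Black → 0 (second significant figure)
Red → 2 (third significant figure)
Violet → ×10^7 multiplier
Brown → ±1% tolerance
602 × 10000000 = 6020000000 Ω
Largest = 6020000000 × (1 + 1/100) = 6080200000 Ω.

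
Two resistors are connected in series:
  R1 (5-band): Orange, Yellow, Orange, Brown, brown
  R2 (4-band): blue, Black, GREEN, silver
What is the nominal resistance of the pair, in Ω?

R1: orange, yellow, orange → 343; brown ×10 → 3430 Ω.
R2: blue, black → 60; green ×10^5 → 6000000 Ω.
Series: 3430 + 6000000 = 6003430 Ω.

6003430 Ω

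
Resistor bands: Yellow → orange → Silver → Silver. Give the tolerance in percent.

±10%

The last band, silver, is the tolerance band.
Silver corresponds to ±10%.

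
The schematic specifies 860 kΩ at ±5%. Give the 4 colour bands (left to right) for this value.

860000 Ω = 86 × 10^4.
8 → grey
6 → blue
Multiplier 10^4 → yellow.
±5% tolerance → gold.

grey, blue, yellow, gold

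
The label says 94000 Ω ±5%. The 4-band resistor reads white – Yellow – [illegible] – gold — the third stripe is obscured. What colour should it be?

orange

94000 Ω = 94 × 10^3.
The third band is the multiplier, 10^3, which is orange.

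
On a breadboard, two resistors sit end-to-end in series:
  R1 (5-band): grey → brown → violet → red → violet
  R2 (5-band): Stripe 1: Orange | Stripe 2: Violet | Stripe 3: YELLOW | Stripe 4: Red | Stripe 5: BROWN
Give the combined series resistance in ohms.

119100 Ω

R1: grey, brown, violet → 817; red ×10^2 → 81700 Ω.
R2: orange, violet, yellow → 374; red ×10^2 → 37400 Ω.
Series: 81700 + 37400 = 119100 Ω.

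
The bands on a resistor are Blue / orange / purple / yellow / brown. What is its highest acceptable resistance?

6433700 Ω

Blue → 6 (first significant figure)
Orange → 3 (second significant figure)
Violet → 7 (third significant figure)
Yellow → ×10^4 multiplier
Brown → ±1% tolerance
637 × 10000 = 6370000 Ω
Highest = 6370000 × (1 + 1/100) = 6433700 Ω.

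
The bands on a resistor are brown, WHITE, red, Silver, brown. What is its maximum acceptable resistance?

Brown → 1 (first significant figure)
White → 9 (second significant figure)
Red → 2 (third significant figure)
Silver → ×0.01 multiplier
Brown → ±1% tolerance
192 × 0.01 = 1.92 Ω
Maximum = 1.92 × (1 + 1/100) = 1.9392 Ω.

1.9392 Ω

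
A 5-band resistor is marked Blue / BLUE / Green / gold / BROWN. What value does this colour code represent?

66.5 Ω

Blue → 6 (first significant figure)
Blue → 6 (second significant figure)
Green → 5 (third significant figure)
Gold → ×0.1 multiplier
665 × 0.1 = 66.5 Ω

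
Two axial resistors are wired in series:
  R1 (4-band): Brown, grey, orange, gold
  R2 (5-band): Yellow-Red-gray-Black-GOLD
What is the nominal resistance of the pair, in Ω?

R1: brown, grey → 18; orange ×10^3 → 18000 Ω.
R2: yellow, red, grey → 428; black ×1 → 428 Ω.
Series: 18000 + 428 = 18428 Ω.

18428 Ω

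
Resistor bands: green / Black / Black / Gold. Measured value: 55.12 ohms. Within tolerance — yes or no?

no

Green → 5 (first significant figure)
Black → 0 (second significant figure)
Black → ×1 multiplier
Gold → ±5% tolerance
50 × 1 = 50 Ω
Allowed range: 47.5 Ω to 52.5 Ω.
55.12 ohms lies outside that range.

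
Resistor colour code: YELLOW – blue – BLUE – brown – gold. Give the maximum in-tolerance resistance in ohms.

Yellow → 4 (first significant figure)
Blue → 6 (second significant figure)
Blue → 6 (third significant figure)
Brown → ×10 multiplier
Gold → ±5% tolerance
466 × 10 = 4660 Ω
Maximum = 4660 × (1 + 5/100) = 4893 Ω.

4893 Ω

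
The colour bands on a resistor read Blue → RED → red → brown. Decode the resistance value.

Blue → 6 (first significant figure)
Red → 2 (second significant figure)
Red → ×10^2 multiplier
62 × 100 = 6200 Ω

6200 Ω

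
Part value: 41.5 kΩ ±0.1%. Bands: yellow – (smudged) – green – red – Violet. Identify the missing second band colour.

41500 Ω = 415 × 10^2.
The second band gives digit 1 of the significand, and 1 is brown.

brown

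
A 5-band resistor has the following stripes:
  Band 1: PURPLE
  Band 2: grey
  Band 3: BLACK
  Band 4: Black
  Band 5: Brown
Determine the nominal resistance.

Violet → 7 (first significant figure)
Grey → 8 (second significant figure)
Black → 0 (third significant figure)
Black → ×1 multiplier
780 × 1 = 780 Ω

780 Ω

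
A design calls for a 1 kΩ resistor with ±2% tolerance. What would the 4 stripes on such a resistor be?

1000 Ω = 10 × 10^2.
1 → brown
0 → black
Multiplier 10^2 → red.
±2% tolerance → red.

brown, black, red, red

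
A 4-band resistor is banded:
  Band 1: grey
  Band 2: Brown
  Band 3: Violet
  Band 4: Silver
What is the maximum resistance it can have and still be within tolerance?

Grey → 8 (first significant figure)
Brown → 1 (second significant figure)
Violet → ×10^7 multiplier
Silver → ±10% tolerance
81 × 10000000 = 810000000 Ω
Maximum = 810000000 × (1 + 10/100) = 891000000 Ω.

891000000 Ω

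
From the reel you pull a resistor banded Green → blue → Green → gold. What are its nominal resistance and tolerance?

Green → 5 (first significant figure)
Blue → 6 (second significant figure)
Green → ×10^5 multiplier
Gold → ±5% tolerance
56 × 100000 = 5600000 Ω

5600000 Ω ±5%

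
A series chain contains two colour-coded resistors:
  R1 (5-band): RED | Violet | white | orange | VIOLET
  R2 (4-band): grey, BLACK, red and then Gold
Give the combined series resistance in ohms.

287000 Ω

R1: red, violet, white → 279; orange ×10^3 → 279000 Ω.
R2: grey, black → 80; red ×10^2 → 8000 Ω.
Series: 279000 + 8000 = 287000 Ω.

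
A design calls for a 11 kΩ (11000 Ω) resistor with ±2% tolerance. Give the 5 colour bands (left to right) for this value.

brown, brown, black, red, red

11000 Ω = 110 × 10^2.
1 → brown
1 → brown
0 → black
Multiplier 10^2 → red.
±2% tolerance → red.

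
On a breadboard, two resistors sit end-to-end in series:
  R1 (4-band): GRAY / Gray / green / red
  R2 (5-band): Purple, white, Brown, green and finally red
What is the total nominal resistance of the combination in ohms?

87900000 Ω

R1: grey, grey → 88; green ×10^5 → 8800000 Ω.
R2: violet, white, brown → 791; green ×10^5 → 79100000 Ω.
Series: 8800000 + 79100000 = 87900000 Ω.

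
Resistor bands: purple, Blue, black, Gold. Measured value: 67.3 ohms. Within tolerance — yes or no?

no

Violet → 7 (first significant figure)
Blue → 6 (second significant figure)
Black → ×1 multiplier
Gold → ±5% tolerance
76 × 1 = 76 Ω
Allowed range: 72.2 Ω to 79.8 Ω.
67.3 ohms lies outside that range.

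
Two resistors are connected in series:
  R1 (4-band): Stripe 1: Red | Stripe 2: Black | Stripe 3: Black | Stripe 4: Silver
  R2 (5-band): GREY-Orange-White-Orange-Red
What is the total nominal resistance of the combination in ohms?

R1: red, black → 20; black ×1 → 20 Ω.
R2: grey, orange, white → 839; orange ×10^3 → 839000 Ω.
Series: 20 + 839000 = 839020 Ω.

839020 Ω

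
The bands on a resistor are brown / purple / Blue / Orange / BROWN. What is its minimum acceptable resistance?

Brown → 1 (first significant figure)
Violet → 7 (second significant figure)
Blue → 6 (third significant figure)
Orange → ×10^3 multiplier
Brown → ±1% tolerance
176 × 1000 = 176000 Ω
Minimum = 176000 × (1 − 1/100) = 174240 Ω.

174240 Ω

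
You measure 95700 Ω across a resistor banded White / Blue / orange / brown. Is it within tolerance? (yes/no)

yes

White → 9 (first significant figure)
Blue → 6 (second significant figure)
Orange → ×10^3 multiplier
Brown → ±1% tolerance
96 × 1000 = 96000 Ω
Allowed range: 95040 Ω to 96960 Ω.
95700 Ω lies inside that range.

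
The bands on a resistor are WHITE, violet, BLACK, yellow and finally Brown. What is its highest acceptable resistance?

White → 9 (first significant figure)
Violet → 7 (second significant figure)
Black → 0 (third significant figure)
Yellow → ×10^4 multiplier
Brown → ±1% tolerance
970 × 10000 = 9700000 Ω
Highest = 9700000 × (1 + 1/100) = 9797000 Ω.

9797000 Ω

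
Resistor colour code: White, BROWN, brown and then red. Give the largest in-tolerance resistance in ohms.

928.2 Ω

White → 9 (first significant figure)
Brown → 1 (second significant figure)
Brown → ×10 multiplier
Red → ±2% tolerance
91 × 10 = 910 Ω
Largest = 910 × (1 + 2/100) = 928.2 Ω.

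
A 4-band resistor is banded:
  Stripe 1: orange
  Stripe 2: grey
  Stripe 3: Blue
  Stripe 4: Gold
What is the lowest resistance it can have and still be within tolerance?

36100000 Ω

Orange → 3 (first significant figure)
Grey → 8 (second significant figure)
Blue → ×10^6 multiplier
Gold → ±5% tolerance
38 × 1000000 = 38000000 Ω
Lowest = 38000000 × (1 − 5/100) = 36100000 Ω.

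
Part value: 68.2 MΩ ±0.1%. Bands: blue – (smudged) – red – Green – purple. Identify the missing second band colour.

grey

68200000 Ω = 682 × 10^5.
The second band gives digit 8 of the significand, and 8 is grey.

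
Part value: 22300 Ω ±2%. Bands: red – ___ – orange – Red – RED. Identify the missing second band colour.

red

22300 Ω = 223 × 10^2.
The second band gives digit 2 of the significand, and 2 is red.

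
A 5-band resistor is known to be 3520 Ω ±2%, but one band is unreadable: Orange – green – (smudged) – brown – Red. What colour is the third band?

3520 Ω = 352 × 10^1.
The third band gives digit 2 of the significand, and 2 is red.

red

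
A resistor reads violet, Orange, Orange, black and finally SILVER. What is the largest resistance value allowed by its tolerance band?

806.3 Ω

Violet → 7 (first significant figure)
Orange → 3 (second significant figure)
Orange → 3 (third significant figure)
Black → ×1 multiplier
Silver → ±10% tolerance
733 × 1 = 733 Ω
Largest = 733 × (1 + 10/100) = 806.3 Ω.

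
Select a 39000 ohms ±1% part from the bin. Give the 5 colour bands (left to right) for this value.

orange, white, black, red, brown

39000 Ω = 390 × 10^2.
3 → orange
9 → white
0 → black
Multiplier 10^2 → red.
±1% tolerance → brown.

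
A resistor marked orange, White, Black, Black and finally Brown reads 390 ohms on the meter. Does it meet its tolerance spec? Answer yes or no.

yes

Orange → 3 (first significant figure)
White → 9 (second significant figure)
Black → 0 (third significant figure)
Black → ×1 multiplier
Brown → ±1% tolerance
390 × 1 = 390 Ω
Allowed range: 386.1 Ω to 393.9 Ω.
390 ohms lies inside that range.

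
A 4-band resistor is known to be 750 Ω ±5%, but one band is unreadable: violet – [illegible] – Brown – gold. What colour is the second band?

green

750 Ω = 75 × 10^1.
The second band gives digit 5 of the significand, and 5 is green.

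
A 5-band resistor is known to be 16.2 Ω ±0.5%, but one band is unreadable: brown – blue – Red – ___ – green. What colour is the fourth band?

gold

16.2 Ω = 162 × 10^-1.
The fourth band is the multiplier, 10^-1, which is gold.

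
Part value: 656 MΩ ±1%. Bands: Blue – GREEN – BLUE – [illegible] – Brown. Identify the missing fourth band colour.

656000000 Ω = 656 × 10^6.
The fourth band is the multiplier, 10^6, which is blue.

blue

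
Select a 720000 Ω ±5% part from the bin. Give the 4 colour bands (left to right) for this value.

720000 Ω = 72 × 10^4.
7 → violet
2 → red
Multiplier 10^4 → yellow.
±5% tolerance → gold.

violet, red, yellow, gold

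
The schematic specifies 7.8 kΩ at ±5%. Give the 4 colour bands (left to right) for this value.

7800 Ω = 78 × 10^2.
7 → violet
8 → grey
Multiplier 10^2 → red.
±5% tolerance → gold.

violet, grey, red, gold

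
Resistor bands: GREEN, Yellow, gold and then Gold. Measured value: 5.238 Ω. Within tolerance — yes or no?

yes

Green → 5 (first significant figure)
Yellow → 4 (second significant figure)
Gold → ×0.1 multiplier
Gold → ±5% tolerance
54 × 0.1 = 5.4 Ω
Allowed range: 5.13 Ω to 5.67 Ω.
5.238 Ω lies inside that range.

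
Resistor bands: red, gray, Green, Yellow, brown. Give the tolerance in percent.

±1%

The last band, brown, is the tolerance band.
Brown corresponds to ±1%.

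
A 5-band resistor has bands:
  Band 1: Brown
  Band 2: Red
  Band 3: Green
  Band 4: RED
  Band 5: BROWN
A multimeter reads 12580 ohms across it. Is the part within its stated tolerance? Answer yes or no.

yes

Brown → 1 (first significant figure)
Red → 2 (second significant figure)
Green → 5 (third significant figure)
Red → ×10^2 multiplier
Brown → ±1% tolerance
125 × 100 = 12500 Ω
Allowed range: 12375 Ω to 12625 Ω.
12580 ohms lies inside that range.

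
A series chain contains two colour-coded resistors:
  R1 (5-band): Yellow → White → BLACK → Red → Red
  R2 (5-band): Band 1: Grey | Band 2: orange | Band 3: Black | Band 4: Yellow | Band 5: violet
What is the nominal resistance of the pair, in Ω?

8349000 Ω

R1: yellow, white, black → 490; red ×10^2 → 49000 Ω.
R2: grey, orange, black → 830; yellow ×10^4 → 8300000 Ω.
Series: 49000 + 8300000 = 8349000 Ω.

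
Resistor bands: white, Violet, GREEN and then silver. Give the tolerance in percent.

±10%

The last band, silver, is the tolerance band.
Silver corresponds to ±10%.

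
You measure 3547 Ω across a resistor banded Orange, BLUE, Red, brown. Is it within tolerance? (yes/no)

Orange → 3 (first significant figure)
Blue → 6 (second significant figure)
Red → ×10^2 multiplier
Brown → ±1% tolerance
36 × 100 = 3600 Ω
Allowed range: 3564 Ω to 3636 Ω.
3547 Ω lies outside that range.

no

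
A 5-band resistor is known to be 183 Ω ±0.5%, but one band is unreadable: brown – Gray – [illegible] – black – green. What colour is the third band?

183 Ω = 183 × 10^0.
The third band gives digit 3 of the significand, and 3 is orange.

orange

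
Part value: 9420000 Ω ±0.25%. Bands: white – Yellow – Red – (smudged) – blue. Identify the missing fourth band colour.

yellow

9420000 Ω = 942 × 10^4.
The fourth band is the multiplier, 10^4, which is yellow.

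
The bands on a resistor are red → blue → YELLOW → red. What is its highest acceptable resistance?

Red → 2 (first significant figure)
Blue → 6 (second significant figure)
Yellow → ×10^4 multiplier
Red → ±2% tolerance
26 × 10000 = 260000 Ω
Highest = 260000 × (1 + 2/100) = 265200 Ω.

265200 Ω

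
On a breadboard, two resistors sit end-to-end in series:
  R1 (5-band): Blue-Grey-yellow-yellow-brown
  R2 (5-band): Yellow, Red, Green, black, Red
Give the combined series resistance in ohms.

6840425 Ω

R1: blue, grey, yellow → 684; yellow ×10^4 → 6840000 Ω.
R2: yellow, red, green → 425; black ×1 → 425 Ω.
Series: 6840000 + 425 = 6840425 Ω.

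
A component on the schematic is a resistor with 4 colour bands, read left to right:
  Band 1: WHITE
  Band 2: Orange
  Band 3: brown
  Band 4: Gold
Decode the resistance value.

White → 9 (first significant figure)
Orange → 3 (second significant figure)
Brown → ×10 multiplier
93 × 10 = 930 Ω

930 Ω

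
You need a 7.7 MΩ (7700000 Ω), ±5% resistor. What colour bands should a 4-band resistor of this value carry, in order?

7700000 Ω = 77 × 10^5.
7 → violet
7 → violet
Multiplier 10^5 → green.
±5% tolerance → gold.

violet, violet, green, gold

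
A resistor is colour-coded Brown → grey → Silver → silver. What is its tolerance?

±10%

The last band, silver, is the tolerance band.
Silver corresponds to ±10%.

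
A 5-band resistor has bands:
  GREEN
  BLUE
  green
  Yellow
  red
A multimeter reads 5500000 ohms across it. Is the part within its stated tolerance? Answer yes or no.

Green → 5 (first significant figure)
Blue → 6 (second significant figure)
Green → 5 (third significant figure)
Yellow → ×10^4 multiplier
Red → ±2% tolerance
565 × 10000 = 5650000 Ω
Allowed range: 5537000 Ω to 5763000 Ω.
5500000 ohms lies outside that range.

no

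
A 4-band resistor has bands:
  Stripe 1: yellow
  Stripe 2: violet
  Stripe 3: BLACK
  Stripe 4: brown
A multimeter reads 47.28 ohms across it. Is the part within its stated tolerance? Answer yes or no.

Yellow → 4 (first significant figure)
Violet → 7 (second significant figure)
Black → ×1 multiplier
Brown → ±1% tolerance
47 × 1 = 47 Ω
Allowed range: 46.53 Ω to 47.47 Ω.
47.28 ohms lies inside that range.

yes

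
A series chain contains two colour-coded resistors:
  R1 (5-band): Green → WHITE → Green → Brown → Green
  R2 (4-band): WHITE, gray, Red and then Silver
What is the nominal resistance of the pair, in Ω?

15750 Ω

R1: green, white, green → 595; brown ×10 → 5950 Ω.
R2: white, grey → 98; red ×10^2 → 9800 Ω.
Series: 5950 + 9800 = 15750 Ω.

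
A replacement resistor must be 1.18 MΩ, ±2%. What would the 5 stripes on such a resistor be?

1180000 Ω = 118 × 10^4.
1 → brown
1 → brown
8 → grey
Multiplier 10^4 → yellow.
±2% tolerance → red.

brown, brown, grey, yellow, red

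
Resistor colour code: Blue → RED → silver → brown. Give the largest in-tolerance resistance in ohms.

Blue → 6 (first significant figure)
Red → 2 (second significant figure)
Silver → ×0.01 multiplier
Brown → ±1% tolerance
62 × 0.01 = 0.62 Ω
Largest = 0.62 × (1 + 1/100) = 0.6262 Ω.

0.6262 Ω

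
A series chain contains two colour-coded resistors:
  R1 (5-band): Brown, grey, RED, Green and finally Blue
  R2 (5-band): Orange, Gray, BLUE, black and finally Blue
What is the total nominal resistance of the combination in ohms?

R1: brown, grey, red → 182; green ×10^5 → 18200000 Ω.
R2: orange, grey, blue → 386; black ×1 → 386 Ω.
Series: 18200000 + 386 = 18200386 Ω.

18200386 Ω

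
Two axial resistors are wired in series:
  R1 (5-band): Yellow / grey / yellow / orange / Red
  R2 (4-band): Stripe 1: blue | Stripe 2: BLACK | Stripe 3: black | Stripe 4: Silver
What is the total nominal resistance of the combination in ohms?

R1: yellow, grey, yellow → 484; orange ×10^3 → 484000 Ω.
R2: blue, black → 60; black ×1 → 60 Ω.
Series: 484000 + 60 = 484060 Ω.

484060 Ω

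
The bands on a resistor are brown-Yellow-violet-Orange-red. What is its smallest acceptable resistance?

144060 Ω

Brown → 1 (first significant figure)
Yellow → 4 (second significant figure)
Violet → 7 (third significant figure)
Orange → ×10^3 multiplier
Red → ±2% tolerance
147 × 1000 = 147000 Ω
Smallest = 147000 × (1 − 2/100) = 144060 Ω.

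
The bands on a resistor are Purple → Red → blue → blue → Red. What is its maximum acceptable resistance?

Violet → 7 (first significant figure)
Red → 2 (second significant figure)
Blue → 6 (third significant figure)
Blue → ×10^6 multiplier
Red → ±2% tolerance
726 × 1000000 = 726000000 Ω
Maximum = 726000000 × (1 + 2/100) = 740520000 Ω.

740520000 Ω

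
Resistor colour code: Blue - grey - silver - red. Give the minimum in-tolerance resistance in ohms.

0.6664 Ω

Blue → 6 (first significant figure)
Grey → 8 (second significant figure)
Silver → ×0.01 multiplier
Red → ±2% tolerance
68 × 0.01 = 0.68 Ω
Minimum = 0.68 × (1 − 2/100) = 0.6664 Ω.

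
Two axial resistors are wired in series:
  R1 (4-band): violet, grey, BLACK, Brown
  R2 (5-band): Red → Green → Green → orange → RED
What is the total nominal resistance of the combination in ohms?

R1: violet, grey → 78; black ×1 → 78 Ω.
R2: red, green, green → 255; orange ×10^3 → 255000 Ω.
Series: 78 + 255000 = 255078 Ω.

255078 Ω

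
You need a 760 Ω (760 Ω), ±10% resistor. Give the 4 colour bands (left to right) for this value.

violet, blue, brown, silver

760 Ω = 76 × 10^1.
7 → violet
6 → blue
Multiplier 10^1 → brown.
±10% tolerance → silver.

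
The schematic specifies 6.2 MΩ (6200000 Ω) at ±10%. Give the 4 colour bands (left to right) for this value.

6200000 Ω = 62 × 10^5.
6 → blue
2 → red
Multiplier 10^5 → green.
±10% tolerance → silver.

blue, red, green, silver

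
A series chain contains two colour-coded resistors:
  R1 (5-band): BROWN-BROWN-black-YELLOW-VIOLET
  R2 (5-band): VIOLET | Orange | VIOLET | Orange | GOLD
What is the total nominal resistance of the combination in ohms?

1837000 Ω

R1: brown, brown, black → 110; yellow ×10^4 → 1100000 Ω.
R2: violet, orange, violet → 737; orange ×10^3 → 737000 Ω.
Series: 1100000 + 737000 = 1837000 Ω.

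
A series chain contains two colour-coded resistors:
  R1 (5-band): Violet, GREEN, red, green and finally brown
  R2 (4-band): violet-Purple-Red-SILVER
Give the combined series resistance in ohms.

R1: violet, green, red → 752; green ×10^5 → 75200000 Ω.
R2: violet, violet → 77; red ×10^2 → 7700 Ω.
Series: 75200000 + 7700 = 75207700 Ω.

75207700 Ω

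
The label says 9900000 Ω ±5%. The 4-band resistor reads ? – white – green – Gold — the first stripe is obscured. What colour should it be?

9900000 Ω = 99 × 10^5.
The first band gives digit 9 of the significand, and 9 is white.

white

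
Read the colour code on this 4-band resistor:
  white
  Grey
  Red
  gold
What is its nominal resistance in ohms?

9800 Ω

White → 9 (first significant figure)
Grey → 8 (second significant figure)
Red → ×10^2 multiplier
98 × 100 = 9800 Ω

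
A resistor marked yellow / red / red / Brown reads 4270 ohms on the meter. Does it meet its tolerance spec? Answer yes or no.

Yellow → 4 (first significant figure)
Red → 2 (second significant figure)
Red → ×10^2 multiplier
Brown → ±1% tolerance
42 × 100 = 4200 Ω
Allowed range: 4158 Ω to 4242 Ω.
4270 ohms lies outside that range.

no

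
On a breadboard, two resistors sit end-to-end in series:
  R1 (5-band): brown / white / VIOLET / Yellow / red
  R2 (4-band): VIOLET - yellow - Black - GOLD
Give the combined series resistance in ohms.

R1: brown, white, violet → 197; yellow ×10^4 → 1970000 Ω.
R2: violet, yellow → 74; black ×1 → 74 Ω.
Series: 1970000 + 74 = 1970074 Ω.

1970074 Ω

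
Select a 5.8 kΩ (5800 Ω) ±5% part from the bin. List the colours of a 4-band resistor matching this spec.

green, grey, red, gold

5800 Ω = 58 × 10^2.
5 → green
8 → grey
Multiplier 10^2 → red.
±5% tolerance → gold.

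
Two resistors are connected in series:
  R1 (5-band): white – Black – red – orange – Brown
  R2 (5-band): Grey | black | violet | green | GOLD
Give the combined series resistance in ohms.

R1: white, black, red → 902; orange ×10^3 → 902000 Ω.
R2: grey, black, violet → 807; green ×10^5 → 80700000 Ω.
Series: 902000 + 80700000 = 81602000 Ω.

81602000 Ω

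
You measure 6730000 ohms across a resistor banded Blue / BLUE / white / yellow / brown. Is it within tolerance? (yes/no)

Blue → 6 (first significant figure)
Blue → 6 (second significant figure)
White → 9 (third significant figure)
Yellow → ×10^4 multiplier
Brown → ±1% tolerance
669 × 10000 = 6690000 Ω
Allowed range: 6623100 Ω to 6756900 Ω.
6730000 ohms lies inside that range.

yes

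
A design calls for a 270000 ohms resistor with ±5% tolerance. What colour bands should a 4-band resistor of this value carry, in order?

red, violet, yellow, gold

270000 Ω = 27 × 10^4.
2 → red
7 → violet
Multiplier 10^4 → yellow.
±5% tolerance → gold.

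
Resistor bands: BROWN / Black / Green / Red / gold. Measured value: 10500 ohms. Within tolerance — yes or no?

Brown → 1 (first significant figure)
Black → 0 (second significant figure)
Green → 5 (third significant figure)
Red → ×10^2 multiplier
Gold → ±5% tolerance
105 × 100 = 10500 Ω
Allowed range: 9975 Ω to 11025 Ω.
10500 ohms lies inside that range.

yes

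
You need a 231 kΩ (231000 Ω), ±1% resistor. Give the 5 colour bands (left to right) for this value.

red, orange, brown, orange, brown

231000 Ω = 231 × 10^3.
2 → red
3 → orange
1 → brown
Multiplier 10^3 → orange.
±1% tolerance → brown.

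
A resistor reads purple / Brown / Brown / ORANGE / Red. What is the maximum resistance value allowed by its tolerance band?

725220 Ω

Violet → 7 (first significant figure)
Brown → 1 (second significant figure)
Brown → 1 (third significant figure)
Orange → ×10^3 multiplier
Red → ±2% tolerance
711 × 1000 = 711000 Ω
Maximum = 711000 × (1 + 2/100) = 725220 Ω.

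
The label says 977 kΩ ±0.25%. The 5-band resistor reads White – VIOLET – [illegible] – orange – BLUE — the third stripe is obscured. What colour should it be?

violet

977000 Ω = 977 × 10^3.
The third band gives digit 7 of the significand, and 7 is violet.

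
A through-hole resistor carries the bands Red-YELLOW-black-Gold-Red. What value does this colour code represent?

24 Ω

Red → 2 (first significant figure)
Yellow → 4 (second significant figure)
Black → 0 (third significant figure)
Gold → ×0.1 multiplier
240 × 0.1 = 24 Ω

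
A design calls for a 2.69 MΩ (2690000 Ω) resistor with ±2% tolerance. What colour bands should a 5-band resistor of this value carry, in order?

2690000 Ω = 269 × 10^4.
2 → red
6 → blue
9 → white
Multiplier 10^4 → yellow.
±2% tolerance → red.

red, blue, white, yellow, red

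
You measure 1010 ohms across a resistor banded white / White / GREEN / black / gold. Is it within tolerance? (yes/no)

yes

White → 9 (first significant figure)
White → 9 (second significant figure)
Green → 5 (third significant figure)
Black → ×1 multiplier
Gold → ±5% tolerance
995 × 1 = 995 Ω
Allowed range: 945.25 Ω to 1044.75 Ω.
1010 ohms lies inside that range.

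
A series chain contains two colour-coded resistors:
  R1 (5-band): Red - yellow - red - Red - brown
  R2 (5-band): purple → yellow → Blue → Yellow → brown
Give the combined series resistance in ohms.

R1: red, yellow, red → 242; red ×10^2 → 24200 Ω.
R2: violet, yellow, blue → 746; yellow ×10^4 → 7460000 Ω.
Series: 24200 + 7460000 = 7484200 Ω.

7484200 Ω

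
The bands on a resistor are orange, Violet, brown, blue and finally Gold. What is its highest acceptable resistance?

Orange → 3 (first significant figure)
Violet → 7 (second significant figure)
Brown → 1 (third significant figure)
Blue → ×10^6 multiplier
Gold → ±5% tolerance
371 × 1000000 = 371000000 Ω
Highest = 371000000 × (1 + 5/100) = 389550000 Ω.

389550000 Ω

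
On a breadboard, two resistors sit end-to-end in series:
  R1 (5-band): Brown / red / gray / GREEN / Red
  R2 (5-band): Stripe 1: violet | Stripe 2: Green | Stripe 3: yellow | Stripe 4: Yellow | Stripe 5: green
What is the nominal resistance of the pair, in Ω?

20340000 Ω

R1: brown, red, grey → 128; green ×10^5 → 12800000 Ω.
R2: violet, green, yellow → 754; yellow ×10^4 → 7540000 Ω.
Series: 12800000 + 7540000 = 20340000 Ω.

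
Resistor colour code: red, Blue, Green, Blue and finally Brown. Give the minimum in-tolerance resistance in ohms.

Red → 2 (first significant figure)
Blue → 6 (second significant figure)
Green → 5 (third significant figure)
Blue → ×10^6 multiplier
Brown → ±1% tolerance
265 × 1000000 = 265000000 Ω
Minimum = 265000000 × (1 − 1/100) = 262350000 Ω.

262350000 Ω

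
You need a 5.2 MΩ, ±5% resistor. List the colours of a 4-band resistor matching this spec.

5200000 Ω = 52 × 10^5.
5 → green
2 → red
Multiplier 10^5 → green.
±5% tolerance → gold.

green, red, green, gold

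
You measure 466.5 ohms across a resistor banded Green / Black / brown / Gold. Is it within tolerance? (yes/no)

no

Green → 5 (first significant figure)
Black → 0 (second significant figure)
Brown → ×10 multiplier
Gold → ±5% tolerance
50 × 10 = 500 Ω
Allowed range: 475 Ω to 525 Ω.
466.5 ohms lies outside that range.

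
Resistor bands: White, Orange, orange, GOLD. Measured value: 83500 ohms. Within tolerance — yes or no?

no

White → 9 (first significant figure)
Orange → 3 (second significant figure)
Orange → ×10^3 multiplier
Gold → ±5% tolerance
93 × 1000 = 93000 Ω
Allowed range: 88350 Ω to 97650 Ω.
83500 ohms lies outside that range.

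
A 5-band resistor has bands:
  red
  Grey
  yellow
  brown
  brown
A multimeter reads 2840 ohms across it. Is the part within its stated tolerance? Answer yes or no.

yes

Red → 2 (first significant figure)
Grey → 8 (second significant figure)
Yellow → 4 (third significant figure)
Brown → ×10 multiplier
Brown → ±1% tolerance
284 × 10 = 2840 Ω
Allowed range: 2811.6 Ω to 2868.4 Ω.
2840 ohms lies inside that range.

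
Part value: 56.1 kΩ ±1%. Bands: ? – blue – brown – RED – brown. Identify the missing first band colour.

56100 Ω = 561 × 10^2.
The first band gives digit 5 of the significand, and 5 is green.

green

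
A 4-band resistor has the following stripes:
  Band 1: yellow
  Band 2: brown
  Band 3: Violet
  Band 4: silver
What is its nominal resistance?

Yellow → 4 (first significant figure)
Brown → 1 (second significant figure)
Violet → ×10^7 multiplier
41 × 10000000 = 410000000 Ω

410000000 Ω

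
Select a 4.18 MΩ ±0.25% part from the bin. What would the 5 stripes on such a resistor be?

4180000 Ω = 418 × 10^4.
4 → yellow
1 → brown
8 → grey
Multiplier 10^4 → yellow.
±0.25% tolerance → blue.

yellow, brown, grey, yellow, blue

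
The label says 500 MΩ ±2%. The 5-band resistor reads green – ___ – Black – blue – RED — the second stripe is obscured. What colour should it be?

black

500000000 Ω = 500 × 10^6.
The second band gives digit 0 of the significand, and 0 is black.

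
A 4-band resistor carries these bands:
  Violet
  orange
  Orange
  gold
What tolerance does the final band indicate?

±5%

The last band, gold, is the tolerance band.
Gold corresponds to ±5%.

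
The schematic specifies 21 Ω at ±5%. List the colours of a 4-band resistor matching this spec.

red, brown, black, gold

21 Ω = 21 × 10^0.
2 → red
1 → brown
Multiplier 10^0 → black.
±5% tolerance → gold.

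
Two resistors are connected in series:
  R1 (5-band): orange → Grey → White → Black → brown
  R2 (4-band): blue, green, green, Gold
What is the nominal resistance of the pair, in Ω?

R1: orange, grey, white → 389; black ×1 → 389 Ω.
R2: blue, green → 65; green ×10^5 → 6500000 Ω.
Series: 389 + 6500000 = 6500389 Ω.

6500389 Ω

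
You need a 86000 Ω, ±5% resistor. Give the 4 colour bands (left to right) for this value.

grey, blue, orange, gold

86000 Ω = 86 × 10^3.
8 → grey
6 → blue
Multiplier 10^3 → orange.
±5% tolerance → gold.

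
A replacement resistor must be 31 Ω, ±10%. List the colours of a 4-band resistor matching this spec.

31 Ω = 31 × 10^0.
3 → orange
1 → brown
Multiplier 10^0 → black.
±10% tolerance → silver.

orange, brown, black, silver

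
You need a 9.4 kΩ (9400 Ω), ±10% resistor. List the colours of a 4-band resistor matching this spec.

9400 Ω = 94 × 10^2.
9 → white
4 → yellow
Multiplier 10^2 → red.
±10% tolerance → silver.

white, yellow, red, silver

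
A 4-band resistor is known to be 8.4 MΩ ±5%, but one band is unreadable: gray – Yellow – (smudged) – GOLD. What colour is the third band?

8400000 Ω = 84 × 10^5.
The third band is the multiplier, 10^5, which is green.

green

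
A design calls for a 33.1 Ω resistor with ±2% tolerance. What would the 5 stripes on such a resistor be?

33.1 Ω = 331 × 10^-1.
3 → orange
3 → orange
1 → brown
Multiplier 10^-1 → gold.
±2% tolerance → red.

orange, orange, brown, gold, red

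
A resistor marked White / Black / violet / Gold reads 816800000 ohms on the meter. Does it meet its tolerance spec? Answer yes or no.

White → 9 (first significant figure)
Black → 0 (second significant figure)
Violet → ×10^7 multiplier
Gold → ±5% tolerance
90 × 10000000 = 900000000 Ω
Allowed range: 855000000 Ω to 945000000 Ω.
816800000 ohms lies outside that range.

no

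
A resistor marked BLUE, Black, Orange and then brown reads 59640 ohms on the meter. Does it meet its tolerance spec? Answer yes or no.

yes

Blue → 6 (first significant figure)
Black → 0 (second significant figure)
Orange → ×10^3 multiplier
Brown → ±1% tolerance
60 × 1000 = 60000 Ω
Allowed range: 59400 Ω to 60600 Ω.
59640 ohms lies inside that range.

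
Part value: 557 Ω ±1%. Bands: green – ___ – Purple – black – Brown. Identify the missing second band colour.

557 Ω = 557 × 10^0.
The second band gives digit 5 of the significand, and 5 is green.

green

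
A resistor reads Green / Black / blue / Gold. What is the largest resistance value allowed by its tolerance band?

Green → 5 (first significant figure)
Black → 0 (second significant figure)
Blue → ×10^6 multiplier
Gold → ±5% tolerance
50 × 1000000 = 50000000 Ω
Largest = 50000000 × (1 + 5/100) = 52500000 Ω.

52500000 Ω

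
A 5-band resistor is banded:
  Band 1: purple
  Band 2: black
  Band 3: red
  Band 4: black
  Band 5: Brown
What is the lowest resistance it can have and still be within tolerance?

694.98 Ω

Violet → 7 (first significant figure)
Black → 0 (second significant figure)
Red → 2 (third significant figure)
Black → ×1 multiplier
Brown → ±1% tolerance
702 × 1 = 702 Ω
Lowest = 702 × (1 − 1/100) = 694.98 Ω.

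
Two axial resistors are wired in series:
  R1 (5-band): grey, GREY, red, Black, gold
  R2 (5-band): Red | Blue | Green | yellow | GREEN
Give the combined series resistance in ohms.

2650882 Ω

R1: grey, grey, red → 882; black ×1 → 882 Ω.
R2: red, blue, green → 265; yellow ×10^4 → 2650000 Ω.
Series: 882 + 2650000 = 2650882 Ω.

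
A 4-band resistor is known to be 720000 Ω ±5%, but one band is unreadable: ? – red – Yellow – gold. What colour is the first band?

720000 Ω = 72 × 10^4.
The first band gives digit 7 of the significand, and 7 is violet.

violet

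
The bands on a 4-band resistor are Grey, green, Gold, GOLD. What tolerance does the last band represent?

±5%

The last band, gold, is the tolerance band.
Gold corresponds to ±5%.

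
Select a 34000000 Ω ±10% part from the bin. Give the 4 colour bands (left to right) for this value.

orange, yellow, blue, silver

34000000 Ω = 34 × 10^6.
3 → orange
4 → yellow
Multiplier 10^6 → blue.
±10% tolerance → silver.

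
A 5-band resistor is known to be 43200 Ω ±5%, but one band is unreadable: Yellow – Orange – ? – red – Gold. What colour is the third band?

43200 Ω = 432 × 10^2.
The third band gives digit 2 of the significand, and 2 is red.

red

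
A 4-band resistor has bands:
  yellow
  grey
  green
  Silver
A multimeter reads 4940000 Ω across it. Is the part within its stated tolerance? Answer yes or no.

Yellow → 4 (first significant figure)
Grey → 8 (second significant figure)
Green → ×10^5 multiplier
Silver → ±10% tolerance
48 × 100000 = 4800000 Ω
Allowed range: 4320000 Ω to 5280000 Ω.
4940000 Ω lies inside that range.

yes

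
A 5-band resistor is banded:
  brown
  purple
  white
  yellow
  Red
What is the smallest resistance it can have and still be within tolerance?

1754200 Ω

Brown → 1 (first significant figure)
Violet → 7 (second significant figure)
White → 9 (third significant figure)
Yellow → ×10^4 multiplier
Red → ±2% tolerance
179 × 10000 = 1790000 Ω
Smallest = 1790000 × (1 − 2/100) = 1754200 Ω.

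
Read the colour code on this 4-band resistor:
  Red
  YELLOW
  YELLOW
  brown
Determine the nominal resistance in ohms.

Red → 2 (first significant figure)
Yellow → 4 (second significant figure)
Yellow → ×10^4 multiplier
24 × 10000 = 240000 Ω

240000 Ω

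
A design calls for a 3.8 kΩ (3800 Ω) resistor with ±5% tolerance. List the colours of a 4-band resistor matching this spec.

orange, grey, red, gold

3800 Ω = 38 × 10^2.
3 → orange
8 → grey
Multiplier 10^2 → red.
±5% tolerance → gold.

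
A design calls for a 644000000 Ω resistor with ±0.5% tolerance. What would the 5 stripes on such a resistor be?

blue, yellow, yellow, blue, green

644000000 Ω = 644 × 10^6.
6 → blue
4 → yellow
4 → yellow
Multiplier 10^6 → blue.
±0.5% tolerance → green.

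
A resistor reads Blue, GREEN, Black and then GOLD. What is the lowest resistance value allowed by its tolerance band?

Blue → 6 (first significant figure)
Green → 5 (second significant figure)
Black → ×1 multiplier
Gold → ±5% tolerance
65 × 1 = 65 Ω
Lowest = 65 × (1 − 5/100) = 61.75 Ω.

61.75 Ω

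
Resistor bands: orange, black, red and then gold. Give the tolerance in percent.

±5%

The last band, gold, is the tolerance band.
Gold corresponds to ±5%.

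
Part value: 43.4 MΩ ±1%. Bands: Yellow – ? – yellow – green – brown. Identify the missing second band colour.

43400000 Ω = 434 × 10^5.
The second band gives digit 3 of the significand, and 3 is orange.

orange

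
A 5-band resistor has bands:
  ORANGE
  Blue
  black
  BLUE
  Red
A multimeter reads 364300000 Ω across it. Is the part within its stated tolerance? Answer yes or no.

Orange → 3 (first significant figure)
Blue → 6 (second significant figure)
Black → 0 (third significant figure)
Blue → ×10^6 multiplier
Red → ±2% tolerance
360 × 1000000 = 360000000 Ω
Allowed range: 352800000 Ω to 367200000 Ω.
364300000 Ω lies inside that range.

yes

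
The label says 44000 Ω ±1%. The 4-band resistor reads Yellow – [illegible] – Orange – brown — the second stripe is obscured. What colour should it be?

yellow

44000 Ω = 44 × 10^3.
The second band gives digit 4 of the significand, and 4 is yellow.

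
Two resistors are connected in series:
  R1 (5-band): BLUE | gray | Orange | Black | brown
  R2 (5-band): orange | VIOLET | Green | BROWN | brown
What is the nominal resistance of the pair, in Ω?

R1: blue, grey, orange → 683; black ×1 → 683 Ω.
R2: orange, violet, green → 375; brown ×10 → 3750 Ω.
Series: 683 + 3750 = 4433 Ω.

4433 Ω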